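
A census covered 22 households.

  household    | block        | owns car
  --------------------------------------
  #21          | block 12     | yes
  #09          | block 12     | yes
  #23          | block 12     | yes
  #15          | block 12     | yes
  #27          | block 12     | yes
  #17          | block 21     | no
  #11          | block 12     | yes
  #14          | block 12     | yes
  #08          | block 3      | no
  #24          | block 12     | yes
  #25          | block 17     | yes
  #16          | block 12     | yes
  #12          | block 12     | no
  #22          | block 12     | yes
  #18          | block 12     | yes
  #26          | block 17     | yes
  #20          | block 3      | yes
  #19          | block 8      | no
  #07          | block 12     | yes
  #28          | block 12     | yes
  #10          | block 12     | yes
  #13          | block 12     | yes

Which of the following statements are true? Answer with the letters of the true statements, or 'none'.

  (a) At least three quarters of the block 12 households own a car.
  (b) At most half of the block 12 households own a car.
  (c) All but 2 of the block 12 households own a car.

|A| = 16, |A ∩ B| = 15, |A ∖ B| = 1.
(a) |A ∩ B| / |A| ≥ 3/4: holds.
(b) |A ∩ B| ≤ |A ∖ B|: fails.
(c) |A ∖ B| = 2: fails.

(a)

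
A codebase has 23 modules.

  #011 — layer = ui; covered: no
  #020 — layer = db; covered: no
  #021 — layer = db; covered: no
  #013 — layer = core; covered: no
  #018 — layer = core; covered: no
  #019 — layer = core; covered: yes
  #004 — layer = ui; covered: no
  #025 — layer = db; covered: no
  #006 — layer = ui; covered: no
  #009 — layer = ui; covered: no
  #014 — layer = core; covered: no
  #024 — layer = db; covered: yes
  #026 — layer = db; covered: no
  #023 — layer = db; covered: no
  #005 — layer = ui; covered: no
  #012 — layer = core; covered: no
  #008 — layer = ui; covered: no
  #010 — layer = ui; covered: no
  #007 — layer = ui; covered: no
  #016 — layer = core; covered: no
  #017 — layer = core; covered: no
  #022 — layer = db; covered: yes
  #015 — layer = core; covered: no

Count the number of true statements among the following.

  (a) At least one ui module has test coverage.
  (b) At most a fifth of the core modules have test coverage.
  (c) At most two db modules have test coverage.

(a) ui: |A| = 8, |A ∩ B| = 0; needs A ∩ B ≠ ∅ (|A ∩ B| ≥ 1) — false.
(b) core: |A| = 8, |A ∩ B| = 1; needs |A ∩ B| / |A| ≤ 1/5 — true.
(c) db: |A| = 7, |A ∩ B| = 2; needs |A ∩ B| ≤ 2 — true.

2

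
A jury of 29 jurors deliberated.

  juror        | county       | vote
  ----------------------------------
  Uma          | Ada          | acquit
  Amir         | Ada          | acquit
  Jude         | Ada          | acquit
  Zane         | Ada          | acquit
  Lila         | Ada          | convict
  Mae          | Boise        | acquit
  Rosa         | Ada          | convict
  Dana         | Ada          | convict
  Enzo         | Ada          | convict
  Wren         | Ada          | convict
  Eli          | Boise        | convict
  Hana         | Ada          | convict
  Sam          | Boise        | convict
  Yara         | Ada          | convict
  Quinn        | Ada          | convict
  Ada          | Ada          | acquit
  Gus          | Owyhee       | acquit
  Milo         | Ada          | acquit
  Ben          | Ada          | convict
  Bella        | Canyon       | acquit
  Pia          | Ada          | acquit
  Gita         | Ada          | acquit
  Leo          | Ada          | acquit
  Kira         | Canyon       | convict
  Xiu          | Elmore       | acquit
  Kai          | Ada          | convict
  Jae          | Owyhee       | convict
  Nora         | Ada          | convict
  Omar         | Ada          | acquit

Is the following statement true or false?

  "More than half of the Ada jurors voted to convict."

True

'More than half of the Ada jurors voted to convict' holds iff |A ∩ B| > |A ∖ B|.
|A| = 21, |A ∩ B| = 11, |A ∖ B| = 10.
11 > 10, so the statement is true.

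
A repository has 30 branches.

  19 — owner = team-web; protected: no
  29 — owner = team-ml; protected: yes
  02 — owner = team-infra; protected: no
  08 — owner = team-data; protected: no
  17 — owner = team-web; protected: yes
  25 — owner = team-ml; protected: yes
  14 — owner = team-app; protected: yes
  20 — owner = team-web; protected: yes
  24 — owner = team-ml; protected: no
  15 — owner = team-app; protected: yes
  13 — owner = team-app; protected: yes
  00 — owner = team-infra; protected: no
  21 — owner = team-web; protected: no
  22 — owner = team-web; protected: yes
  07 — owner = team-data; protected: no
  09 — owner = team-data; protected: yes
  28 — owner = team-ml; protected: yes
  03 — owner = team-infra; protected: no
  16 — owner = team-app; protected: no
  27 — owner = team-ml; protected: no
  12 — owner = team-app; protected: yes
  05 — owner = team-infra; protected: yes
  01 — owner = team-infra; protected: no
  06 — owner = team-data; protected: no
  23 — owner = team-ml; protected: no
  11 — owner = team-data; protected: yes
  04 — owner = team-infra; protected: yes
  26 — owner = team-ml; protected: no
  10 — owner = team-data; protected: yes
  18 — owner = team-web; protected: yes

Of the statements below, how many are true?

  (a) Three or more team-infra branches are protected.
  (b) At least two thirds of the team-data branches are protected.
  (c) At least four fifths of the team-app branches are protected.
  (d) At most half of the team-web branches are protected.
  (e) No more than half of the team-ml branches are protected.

2

(a) team-infra: |A| = 6, |A ∩ B| = 2; needs |A ∩ B| ≥ 3 — false.
(b) team-data: |A| = 6, |A ∩ B| = 3; needs |A ∩ B| / |A| ≥ 2/3 — false.
(c) team-app: |A| = 5, |A ∩ B| = 4; needs |A ∩ B| / |A| ≥ 4/5 — true.
(d) team-web: |A| = 6, |A ∩ B| = 4; needs |A ∩ B| ≤ |A ∖ B| — false.
(e) team-ml: |A| = 7, |A ∩ B| = 3; needs |A ∩ B| ≤ |A ∖ B| — true.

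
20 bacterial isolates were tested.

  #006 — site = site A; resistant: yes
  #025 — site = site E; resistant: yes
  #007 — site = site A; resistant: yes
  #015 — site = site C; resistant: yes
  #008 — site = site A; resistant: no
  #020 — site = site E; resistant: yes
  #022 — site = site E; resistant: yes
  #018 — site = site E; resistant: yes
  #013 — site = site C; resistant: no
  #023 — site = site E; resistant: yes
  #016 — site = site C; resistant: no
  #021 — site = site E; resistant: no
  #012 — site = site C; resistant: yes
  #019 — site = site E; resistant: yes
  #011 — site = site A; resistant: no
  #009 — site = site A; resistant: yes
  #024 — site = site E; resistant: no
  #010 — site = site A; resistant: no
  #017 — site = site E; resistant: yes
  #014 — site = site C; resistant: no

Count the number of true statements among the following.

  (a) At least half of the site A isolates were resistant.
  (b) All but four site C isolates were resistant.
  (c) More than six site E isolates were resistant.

2

(a) site A: |A| = 6, |A ∩ B| = 3; needs |A ∩ B| ≥ |A ∖ B| — true.
(b) site C: |A| = 5, |A ∩ B| = 2; needs |A ∖ B| = 4 — false.
(c) site E: |A| = 9, |A ∩ B| = 7; needs |A ∩ B| > 6 — true.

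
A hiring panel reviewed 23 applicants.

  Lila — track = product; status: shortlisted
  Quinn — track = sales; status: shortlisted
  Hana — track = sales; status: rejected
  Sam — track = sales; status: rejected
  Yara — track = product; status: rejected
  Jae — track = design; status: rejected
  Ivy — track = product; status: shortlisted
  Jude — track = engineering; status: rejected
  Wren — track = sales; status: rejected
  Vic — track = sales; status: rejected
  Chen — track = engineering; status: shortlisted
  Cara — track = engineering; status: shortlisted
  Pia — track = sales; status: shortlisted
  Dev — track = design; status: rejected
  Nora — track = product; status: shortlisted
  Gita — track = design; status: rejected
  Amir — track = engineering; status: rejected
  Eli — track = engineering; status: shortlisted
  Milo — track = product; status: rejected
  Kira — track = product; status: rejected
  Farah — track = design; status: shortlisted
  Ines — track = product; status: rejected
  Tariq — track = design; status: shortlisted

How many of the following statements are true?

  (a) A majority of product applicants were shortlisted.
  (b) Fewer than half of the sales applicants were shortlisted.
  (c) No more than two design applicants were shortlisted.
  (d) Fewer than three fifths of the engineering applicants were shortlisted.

2

(a) product: |A| = 7, |A ∩ B| = 3; needs |A ∩ B| > |A ∖ B| — false.
(b) sales: |A| = 6, |A ∩ B| = 2; needs |A ∩ B| < |A ∖ B| — true.
(c) design: |A| = 5, |A ∩ B| = 2; needs |A ∩ B| ≤ 2 — true.
(d) engineering: |A| = 5, |A ∩ B| = 3; needs |A ∩ B| / |A| < 3/5 — false.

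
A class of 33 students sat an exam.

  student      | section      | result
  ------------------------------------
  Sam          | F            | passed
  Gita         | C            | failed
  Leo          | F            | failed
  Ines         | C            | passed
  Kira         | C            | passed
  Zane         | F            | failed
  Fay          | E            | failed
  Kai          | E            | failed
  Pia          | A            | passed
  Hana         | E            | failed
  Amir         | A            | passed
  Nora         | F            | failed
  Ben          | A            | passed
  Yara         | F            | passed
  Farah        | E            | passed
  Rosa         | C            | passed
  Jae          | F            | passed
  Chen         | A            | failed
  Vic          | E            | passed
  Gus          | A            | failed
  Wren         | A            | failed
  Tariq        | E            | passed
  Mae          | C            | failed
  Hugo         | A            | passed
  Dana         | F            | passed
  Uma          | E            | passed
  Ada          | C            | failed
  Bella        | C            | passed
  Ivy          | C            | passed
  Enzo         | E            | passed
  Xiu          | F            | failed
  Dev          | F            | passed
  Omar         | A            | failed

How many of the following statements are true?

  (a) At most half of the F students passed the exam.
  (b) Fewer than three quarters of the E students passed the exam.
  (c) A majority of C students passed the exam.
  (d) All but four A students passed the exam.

(a) F: |A| = 9, |A ∩ B| = 5; needs |A ∩ B| ≤ |A ∖ B| — false.
(b) E: |A| = 8, |A ∩ B| = 5; needs |A ∩ B| / |A| < 3/4 — true.
(c) C: |A| = 8, |A ∩ B| = 5; needs |A ∩ B| > |A ∖ B| — true.
(d) A: |A| = 8, |A ∩ B| = 4; needs |A ∖ B| = 4 — true.

3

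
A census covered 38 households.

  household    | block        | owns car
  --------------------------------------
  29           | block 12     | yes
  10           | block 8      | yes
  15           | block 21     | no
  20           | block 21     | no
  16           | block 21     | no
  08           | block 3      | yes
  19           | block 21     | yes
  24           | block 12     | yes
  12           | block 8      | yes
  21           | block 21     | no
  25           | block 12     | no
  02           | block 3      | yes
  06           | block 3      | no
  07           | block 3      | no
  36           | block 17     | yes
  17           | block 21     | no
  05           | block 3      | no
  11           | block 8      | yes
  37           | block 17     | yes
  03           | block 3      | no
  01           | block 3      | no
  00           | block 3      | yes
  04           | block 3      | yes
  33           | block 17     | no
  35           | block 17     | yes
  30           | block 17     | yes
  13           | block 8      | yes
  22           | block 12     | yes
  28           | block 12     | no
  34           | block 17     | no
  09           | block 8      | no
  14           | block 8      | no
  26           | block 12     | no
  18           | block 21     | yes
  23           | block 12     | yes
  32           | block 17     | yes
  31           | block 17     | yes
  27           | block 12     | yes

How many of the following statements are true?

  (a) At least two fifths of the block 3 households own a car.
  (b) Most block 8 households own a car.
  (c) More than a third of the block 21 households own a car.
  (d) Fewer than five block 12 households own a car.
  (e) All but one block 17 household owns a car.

2

(a) block 3: |A| = 9, |A ∩ B| = 4; needs |A ∩ B| / |A| ≥ 2/5 — true.
(b) block 8: |A| = 6, |A ∩ B| = 4; needs |A ∩ B| > |A ∖ B| — true.
(c) block 21: |A| = 7, |A ∩ B| = 2; needs |A ∩ B| / |A| > 1/3 — false.
(d) block 12: |A| = 8, |A ∩ B| = 5; needs |A ∩ B| < 5 — false.
(e) block 17: |A| = 8, |A ∩ B| = 6; needs |A ∖ B| = 1 — false.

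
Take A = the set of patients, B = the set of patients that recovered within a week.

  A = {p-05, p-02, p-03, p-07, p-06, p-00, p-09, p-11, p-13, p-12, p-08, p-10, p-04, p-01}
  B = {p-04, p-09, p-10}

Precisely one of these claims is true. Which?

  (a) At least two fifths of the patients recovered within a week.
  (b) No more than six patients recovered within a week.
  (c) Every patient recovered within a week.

|A| = 14, |A ∩ B| = 3, |A ∖ B| = 11.
(a) requires |A ∩ B| / |A| ≥ 2/5: false.
(b) requires |A ∩ B| ≤ 6: true.
(c) requires A ⊆ B, i.e. every element of A is in B (|A ∖ B| = 0): false.

(b)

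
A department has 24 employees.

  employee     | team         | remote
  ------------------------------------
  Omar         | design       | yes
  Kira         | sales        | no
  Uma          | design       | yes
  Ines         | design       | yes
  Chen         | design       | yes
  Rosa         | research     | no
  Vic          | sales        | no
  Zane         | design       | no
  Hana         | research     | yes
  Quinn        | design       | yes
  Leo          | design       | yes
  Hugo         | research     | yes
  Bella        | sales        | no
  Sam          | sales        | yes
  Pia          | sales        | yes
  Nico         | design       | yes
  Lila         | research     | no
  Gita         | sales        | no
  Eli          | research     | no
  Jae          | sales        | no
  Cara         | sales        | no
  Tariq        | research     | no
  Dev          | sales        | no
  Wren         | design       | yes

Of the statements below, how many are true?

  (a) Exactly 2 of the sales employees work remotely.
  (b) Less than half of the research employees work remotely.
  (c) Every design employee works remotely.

2

(a) sales: |A| = 9, |A ∩ B| = 2; needs |A ∩ B| = 2 — true.
(b) research: |A| = 6, |A ∩ B| = 2; needs |A ∩ B| < |A ∖ B| — true.
(c) design: |A| = 9, |A ∩ B| = 8; needs A ⊆ B, i.e. every element of A is in B (|A ∖ B| = 0) — false.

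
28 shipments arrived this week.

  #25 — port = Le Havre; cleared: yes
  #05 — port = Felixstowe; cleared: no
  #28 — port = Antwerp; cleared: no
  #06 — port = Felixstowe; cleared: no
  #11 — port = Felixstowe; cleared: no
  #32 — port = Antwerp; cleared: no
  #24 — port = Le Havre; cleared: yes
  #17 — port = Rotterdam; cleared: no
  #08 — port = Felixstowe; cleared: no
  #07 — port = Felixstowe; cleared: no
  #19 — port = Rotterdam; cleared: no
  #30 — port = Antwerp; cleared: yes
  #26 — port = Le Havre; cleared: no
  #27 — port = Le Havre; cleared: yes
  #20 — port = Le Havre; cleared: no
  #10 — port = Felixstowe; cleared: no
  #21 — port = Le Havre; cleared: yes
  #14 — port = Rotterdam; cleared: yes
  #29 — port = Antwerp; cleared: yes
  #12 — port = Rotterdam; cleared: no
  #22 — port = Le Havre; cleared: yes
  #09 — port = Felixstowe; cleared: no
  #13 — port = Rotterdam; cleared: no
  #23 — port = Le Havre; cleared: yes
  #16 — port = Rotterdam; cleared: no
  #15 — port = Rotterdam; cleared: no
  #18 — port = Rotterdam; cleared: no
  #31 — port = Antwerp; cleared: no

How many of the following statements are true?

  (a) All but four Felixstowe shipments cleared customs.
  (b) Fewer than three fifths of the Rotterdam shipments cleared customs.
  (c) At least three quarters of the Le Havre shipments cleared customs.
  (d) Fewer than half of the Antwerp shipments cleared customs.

3

(a) Felixstowe: |A| = 7, |A ∩ B| = 0; needs |A ∖ B| = 4 — false.
(b) Rotterdam: |A| = 8, |A ∩ B| = 1; needs |A ∩ B| / |A| < 3/5 — true.
(c) Le Havre: |A| = 8, |A ∩ B| = 6; needs |A ∩ B| / |A| ≥ 3/4 — true.
(d) Antwerp: |A| = 5, |A ∩ B| = 2; needs |A ∩ B| < |A ∖ B| — true.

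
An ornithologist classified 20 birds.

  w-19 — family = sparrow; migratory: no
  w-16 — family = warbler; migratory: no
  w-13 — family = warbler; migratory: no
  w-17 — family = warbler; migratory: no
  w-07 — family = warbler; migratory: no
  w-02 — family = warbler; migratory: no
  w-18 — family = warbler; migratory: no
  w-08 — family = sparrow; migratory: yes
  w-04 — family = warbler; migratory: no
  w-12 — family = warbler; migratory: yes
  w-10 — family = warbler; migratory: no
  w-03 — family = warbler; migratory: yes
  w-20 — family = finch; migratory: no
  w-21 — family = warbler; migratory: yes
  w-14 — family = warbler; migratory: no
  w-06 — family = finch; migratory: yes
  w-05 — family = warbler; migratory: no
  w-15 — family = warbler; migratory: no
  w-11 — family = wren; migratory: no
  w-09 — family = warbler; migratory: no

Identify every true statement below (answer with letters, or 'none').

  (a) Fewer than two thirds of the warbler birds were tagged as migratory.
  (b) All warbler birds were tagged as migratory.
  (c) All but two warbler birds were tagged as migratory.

(a)

|A| = 15, |A ∩ B| = 3, |A ∖ B| = 12.
(a) |A ∩ B| / |A| < 2/3: holds.
(b) A ⊆ B, i.e. every element of A is in B (|A ∖ B| = 0): fails.
(c) |A ∖ B| = 2: fails.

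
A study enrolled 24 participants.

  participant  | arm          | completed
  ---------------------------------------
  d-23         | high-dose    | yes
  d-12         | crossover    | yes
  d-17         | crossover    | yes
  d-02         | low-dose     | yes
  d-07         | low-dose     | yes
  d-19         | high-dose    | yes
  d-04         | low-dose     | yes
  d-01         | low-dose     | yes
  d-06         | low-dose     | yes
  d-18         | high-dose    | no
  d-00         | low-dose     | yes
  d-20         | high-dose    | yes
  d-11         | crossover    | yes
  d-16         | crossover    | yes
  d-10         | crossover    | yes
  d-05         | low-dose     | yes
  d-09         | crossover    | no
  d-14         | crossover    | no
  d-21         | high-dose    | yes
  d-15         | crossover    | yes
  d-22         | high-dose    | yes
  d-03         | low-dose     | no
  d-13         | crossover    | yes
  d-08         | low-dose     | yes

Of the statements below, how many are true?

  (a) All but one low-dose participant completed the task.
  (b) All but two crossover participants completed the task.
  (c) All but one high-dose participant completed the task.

(a) low-dose: |A| = 9, |A ∩ B| = 8; needs |A ∖ B| = 1 — true.
(b) crossover: |A| = 9, |A ∩ B| = 7; needs |A ∖ B| = 2 — true.
(c) high-dose: |A| = 6, |A ∩ B| = 5; needs |A ∖ B| = 1 — true.

3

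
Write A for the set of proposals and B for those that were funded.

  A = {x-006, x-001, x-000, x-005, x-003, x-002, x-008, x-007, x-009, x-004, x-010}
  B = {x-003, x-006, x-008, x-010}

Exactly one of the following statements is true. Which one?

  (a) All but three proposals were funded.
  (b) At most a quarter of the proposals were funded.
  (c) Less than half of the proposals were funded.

|A| = 11, |A ∩ B| = 4, |A ∖ B| = 7.
(a) requires |A ∖ B| = 3: false.
(b) requires |A ∩ B| / |A| ≤ 1/4: false.
(c) requires |A ∩ B| < |A ∖ B|: true.

(c)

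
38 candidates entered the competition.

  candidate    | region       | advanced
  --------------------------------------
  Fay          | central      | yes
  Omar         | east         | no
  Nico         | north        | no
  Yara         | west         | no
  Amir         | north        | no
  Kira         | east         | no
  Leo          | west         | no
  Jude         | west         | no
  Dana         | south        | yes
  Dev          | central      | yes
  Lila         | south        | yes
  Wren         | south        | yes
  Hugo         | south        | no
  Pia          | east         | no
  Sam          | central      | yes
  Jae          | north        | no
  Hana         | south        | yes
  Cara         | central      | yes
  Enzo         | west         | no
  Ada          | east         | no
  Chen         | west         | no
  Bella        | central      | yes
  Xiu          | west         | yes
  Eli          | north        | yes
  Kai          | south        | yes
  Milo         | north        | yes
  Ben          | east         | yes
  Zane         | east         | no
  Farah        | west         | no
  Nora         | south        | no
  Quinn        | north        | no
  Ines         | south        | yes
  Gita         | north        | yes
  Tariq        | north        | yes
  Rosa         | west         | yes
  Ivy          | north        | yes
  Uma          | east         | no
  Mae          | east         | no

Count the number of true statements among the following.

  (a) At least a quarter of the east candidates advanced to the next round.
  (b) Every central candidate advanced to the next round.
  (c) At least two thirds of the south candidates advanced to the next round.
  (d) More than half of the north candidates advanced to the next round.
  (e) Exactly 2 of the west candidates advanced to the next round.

4

(a) east: |A| = 8, |A ∩ B| = 1; needs |A ∩ B| / |A| ≥ 1/4 — false.
(b) central: |A| = 5, |A ∩ B| = 5; needs A ⊆ B, i.e. every element of A is in B (|A ∖ B| = 0) — true.
(c) south: |A| = 8, |A ∩ B| = 6; needs |A ∩ B| / |A| ≥ 2/3 — true.
(d) north: |A| = 9, |A ∩ B| = 5; needs |A ∩ B| > |A ∖ B| — true.
(e) west: |A| = 8, |A ∩ B| = 2; needs |A ∩ B| = 2 — true.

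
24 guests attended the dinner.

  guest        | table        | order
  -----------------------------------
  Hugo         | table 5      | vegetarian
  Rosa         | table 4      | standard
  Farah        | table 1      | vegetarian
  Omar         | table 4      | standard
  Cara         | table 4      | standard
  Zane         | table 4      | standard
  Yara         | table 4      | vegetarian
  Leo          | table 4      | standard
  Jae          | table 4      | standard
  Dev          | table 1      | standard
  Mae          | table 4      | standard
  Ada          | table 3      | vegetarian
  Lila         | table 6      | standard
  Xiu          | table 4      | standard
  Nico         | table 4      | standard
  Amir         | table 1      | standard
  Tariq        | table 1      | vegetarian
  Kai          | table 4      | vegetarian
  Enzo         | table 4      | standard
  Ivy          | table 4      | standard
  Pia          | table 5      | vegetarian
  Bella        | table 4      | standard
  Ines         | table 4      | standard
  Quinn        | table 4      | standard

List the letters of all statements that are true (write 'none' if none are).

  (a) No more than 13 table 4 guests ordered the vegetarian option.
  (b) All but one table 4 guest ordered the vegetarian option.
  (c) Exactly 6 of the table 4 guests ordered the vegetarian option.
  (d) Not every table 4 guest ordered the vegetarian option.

(a), (d)

|A| = 16, |A ∩ B| = 2, |A ∖ B| = 14.
(a) |A ∩ B| ≤ 13: holds.
(b) |A ∖ B| = 1: fails.
(c) |A ∩ B| = 6: fails.
(d) A ⊄ B (|A ∖ B| ≥ 1): holds.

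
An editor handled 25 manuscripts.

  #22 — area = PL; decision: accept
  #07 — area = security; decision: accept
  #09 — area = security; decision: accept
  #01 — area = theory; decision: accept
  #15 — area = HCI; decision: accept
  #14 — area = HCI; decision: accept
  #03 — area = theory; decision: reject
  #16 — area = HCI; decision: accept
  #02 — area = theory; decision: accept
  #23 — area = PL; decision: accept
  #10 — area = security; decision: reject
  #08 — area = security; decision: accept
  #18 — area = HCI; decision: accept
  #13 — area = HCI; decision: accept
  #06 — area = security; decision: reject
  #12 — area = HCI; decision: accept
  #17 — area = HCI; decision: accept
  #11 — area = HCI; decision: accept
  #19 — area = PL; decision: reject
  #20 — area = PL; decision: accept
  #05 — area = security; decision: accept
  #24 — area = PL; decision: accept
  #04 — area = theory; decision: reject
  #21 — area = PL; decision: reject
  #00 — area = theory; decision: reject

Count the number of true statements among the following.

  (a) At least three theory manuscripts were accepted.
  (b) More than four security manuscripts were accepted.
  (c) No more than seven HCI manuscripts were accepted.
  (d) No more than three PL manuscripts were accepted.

(a) theory: |A| = 5, |A ∩ B| = 2; needs |A ∩ B| ≥ 3 — false.
(b) security: |A| = 6, |A ∩ B| = 4; needs |A ∩ B| > 4 — false.
(c) HCI: |A| = 8, |A ∩ B| = 8; needs |A ∩ B| ≤ 7 — false.
(d) PL: |A| = 6, |A ∩ B| = 4; needs |A ∩ B| ≤ 3 — false.

0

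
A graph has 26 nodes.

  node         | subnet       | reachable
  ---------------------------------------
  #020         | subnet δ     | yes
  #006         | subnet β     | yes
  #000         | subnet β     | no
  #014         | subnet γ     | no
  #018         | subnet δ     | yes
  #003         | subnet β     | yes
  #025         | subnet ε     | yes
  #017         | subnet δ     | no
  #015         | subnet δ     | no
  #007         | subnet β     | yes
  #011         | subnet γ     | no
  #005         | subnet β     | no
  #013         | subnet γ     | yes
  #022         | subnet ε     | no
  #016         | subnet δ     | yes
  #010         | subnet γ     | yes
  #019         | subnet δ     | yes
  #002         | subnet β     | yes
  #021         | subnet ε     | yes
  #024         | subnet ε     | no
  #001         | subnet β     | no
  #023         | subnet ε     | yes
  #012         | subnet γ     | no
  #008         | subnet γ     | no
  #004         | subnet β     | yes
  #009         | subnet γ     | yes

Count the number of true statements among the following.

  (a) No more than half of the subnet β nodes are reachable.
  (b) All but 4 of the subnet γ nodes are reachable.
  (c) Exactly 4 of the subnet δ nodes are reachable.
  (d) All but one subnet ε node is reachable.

(a) subnet β: |A| = 8, |A ∩ B| = 5; needs |A ∩ B| ≤ |A ∖ B| — false.
(b) subnet γ: |A| = 7, |A ∩ B| = 3; needs |A ∖ B| = 4 — true.
(c) subnet δ: |A| = 6, |A ∩ B| = 4; needs |A ∩ B| = 4 — true.
(d) subnet ε: |A| = 5, |A ∩ B| = 3; needs |A ∖ B| = 1 — false.

2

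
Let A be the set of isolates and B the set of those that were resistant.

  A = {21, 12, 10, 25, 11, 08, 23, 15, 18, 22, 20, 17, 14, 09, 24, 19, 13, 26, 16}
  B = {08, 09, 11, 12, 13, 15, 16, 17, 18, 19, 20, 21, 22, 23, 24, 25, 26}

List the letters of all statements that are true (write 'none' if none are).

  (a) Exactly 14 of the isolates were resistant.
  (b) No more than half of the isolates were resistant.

|A| = 19, |A ∩ B| = 17, |A ∖ B| = 2.
(a) |A ∩ B| = 14: fails.
(b) |A ∩ B| ≤ |A ∖ B|: fails.

none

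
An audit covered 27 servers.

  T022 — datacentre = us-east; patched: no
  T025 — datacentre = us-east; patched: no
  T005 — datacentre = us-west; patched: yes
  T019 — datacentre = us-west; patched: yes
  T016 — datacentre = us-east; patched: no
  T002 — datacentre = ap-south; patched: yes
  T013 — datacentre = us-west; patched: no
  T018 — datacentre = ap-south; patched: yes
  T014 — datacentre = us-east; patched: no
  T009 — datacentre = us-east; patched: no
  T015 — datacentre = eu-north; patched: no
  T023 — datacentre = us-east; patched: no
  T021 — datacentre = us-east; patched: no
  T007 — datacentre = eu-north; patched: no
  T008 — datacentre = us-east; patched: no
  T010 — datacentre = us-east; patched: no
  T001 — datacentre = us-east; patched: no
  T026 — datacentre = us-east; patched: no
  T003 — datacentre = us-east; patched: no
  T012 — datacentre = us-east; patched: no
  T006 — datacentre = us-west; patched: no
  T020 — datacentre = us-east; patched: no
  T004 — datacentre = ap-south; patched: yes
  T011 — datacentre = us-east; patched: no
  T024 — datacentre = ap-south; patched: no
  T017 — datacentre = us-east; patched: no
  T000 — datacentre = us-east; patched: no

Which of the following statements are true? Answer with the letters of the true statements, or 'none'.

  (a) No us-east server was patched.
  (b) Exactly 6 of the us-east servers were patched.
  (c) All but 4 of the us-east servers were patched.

|A| = 17, |A ∩ B| = 0, |A ∖ B| = 17.
(a) A ∩ B = ∅ (|A ∩ B| = 0): holds.
(b) |A ∩ B| = 6: fails.
(c) |A ∖ B| = 4: fails.

(a)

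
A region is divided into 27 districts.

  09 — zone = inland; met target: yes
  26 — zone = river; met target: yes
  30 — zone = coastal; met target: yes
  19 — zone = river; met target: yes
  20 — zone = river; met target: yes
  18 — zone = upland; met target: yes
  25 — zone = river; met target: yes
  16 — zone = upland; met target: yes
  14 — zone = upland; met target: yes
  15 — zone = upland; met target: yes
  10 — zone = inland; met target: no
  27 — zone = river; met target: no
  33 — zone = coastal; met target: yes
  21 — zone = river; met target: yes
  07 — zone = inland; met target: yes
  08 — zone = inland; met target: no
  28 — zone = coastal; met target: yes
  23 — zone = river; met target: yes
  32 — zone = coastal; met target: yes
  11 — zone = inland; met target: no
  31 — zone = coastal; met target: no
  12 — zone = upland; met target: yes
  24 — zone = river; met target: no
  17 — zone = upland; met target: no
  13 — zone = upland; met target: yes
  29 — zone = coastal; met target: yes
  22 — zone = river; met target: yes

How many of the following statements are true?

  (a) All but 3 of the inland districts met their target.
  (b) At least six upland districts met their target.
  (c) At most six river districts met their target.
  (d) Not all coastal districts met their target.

3

(a) inland: |A| = 5, |A ∩ B| = 2; needs |A ∖ B| = 3 — true.
(b) upland: |A| = 7, |A ∩ B| = 6; needs |A ∩ B| ≥ 6 — true.
(c) river: |A| = 9, |A ∩ B| = 7; needs |A ∩ B| ≤ 6 — false.
(d) coastal: |A| = 6, |A ∩ B| = 5; needs A ⊄ B (|A ∖ B| ≥ 1) — true.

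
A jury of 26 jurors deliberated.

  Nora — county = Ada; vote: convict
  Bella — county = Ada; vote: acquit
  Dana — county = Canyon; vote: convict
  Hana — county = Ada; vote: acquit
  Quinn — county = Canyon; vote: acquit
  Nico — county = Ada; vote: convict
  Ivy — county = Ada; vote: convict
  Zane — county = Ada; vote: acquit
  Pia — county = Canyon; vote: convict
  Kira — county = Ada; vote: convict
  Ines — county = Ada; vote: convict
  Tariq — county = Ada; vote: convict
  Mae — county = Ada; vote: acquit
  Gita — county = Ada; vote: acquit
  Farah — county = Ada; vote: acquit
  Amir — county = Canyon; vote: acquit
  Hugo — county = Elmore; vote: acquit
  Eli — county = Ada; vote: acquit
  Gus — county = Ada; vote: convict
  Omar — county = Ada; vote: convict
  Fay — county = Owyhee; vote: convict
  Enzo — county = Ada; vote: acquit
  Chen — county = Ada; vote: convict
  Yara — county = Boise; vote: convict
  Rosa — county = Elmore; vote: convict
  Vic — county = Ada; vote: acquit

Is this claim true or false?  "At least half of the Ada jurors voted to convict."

True

The determiner here denotes the relation: |A ∩ B| ≥ |A ∖ B|.
|A| = 18, |A ∩ B| = 9, |A ∖ B| = 9.
9 = 9, so the statement is true.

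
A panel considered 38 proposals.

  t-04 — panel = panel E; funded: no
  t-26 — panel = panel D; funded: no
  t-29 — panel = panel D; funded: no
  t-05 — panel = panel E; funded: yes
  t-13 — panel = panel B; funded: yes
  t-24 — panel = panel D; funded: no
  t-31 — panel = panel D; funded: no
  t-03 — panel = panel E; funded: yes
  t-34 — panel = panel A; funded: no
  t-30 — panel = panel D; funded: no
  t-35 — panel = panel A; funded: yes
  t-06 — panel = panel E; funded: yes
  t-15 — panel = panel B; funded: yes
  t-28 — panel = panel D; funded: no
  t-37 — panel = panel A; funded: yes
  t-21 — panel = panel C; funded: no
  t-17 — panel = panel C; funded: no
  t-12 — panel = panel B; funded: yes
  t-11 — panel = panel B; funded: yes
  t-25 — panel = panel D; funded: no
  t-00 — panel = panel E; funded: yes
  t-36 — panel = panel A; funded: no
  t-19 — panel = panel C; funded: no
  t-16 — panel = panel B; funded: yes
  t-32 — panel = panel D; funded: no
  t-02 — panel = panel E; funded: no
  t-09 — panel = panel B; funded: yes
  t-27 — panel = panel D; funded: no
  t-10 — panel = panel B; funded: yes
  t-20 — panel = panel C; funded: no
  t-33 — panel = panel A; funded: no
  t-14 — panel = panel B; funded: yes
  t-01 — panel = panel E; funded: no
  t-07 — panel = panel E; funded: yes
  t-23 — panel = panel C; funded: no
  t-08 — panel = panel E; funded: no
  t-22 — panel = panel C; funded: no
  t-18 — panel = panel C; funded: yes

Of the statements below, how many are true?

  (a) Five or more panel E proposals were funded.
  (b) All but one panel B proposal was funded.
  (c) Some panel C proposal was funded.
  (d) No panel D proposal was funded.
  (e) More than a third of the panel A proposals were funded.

(a) panel E: |A| = 9, |A ∩ B| = 5; needs |A ∩ B| ≥ 5 — true.
(b) panel B: |A| = 8, |A ∩ B| = 8; needs |A ∖ B| = 1 — false.
(c) panel C: |A| = 7, |A ∩ B| = 1; needs A ∩ B ≠ ∅ (|A ∩ B| ≥ 1) — true.
(d) panel D: |A| = 9, |A ∩ B| = 0; needs A ∩ B = ∅ (|A ∩ B| = 0) — true.
(e) panel A: |A| = 5, |A ∩ B| = 2; needs |A ∩ B| / |A| > 1/3 — true.

4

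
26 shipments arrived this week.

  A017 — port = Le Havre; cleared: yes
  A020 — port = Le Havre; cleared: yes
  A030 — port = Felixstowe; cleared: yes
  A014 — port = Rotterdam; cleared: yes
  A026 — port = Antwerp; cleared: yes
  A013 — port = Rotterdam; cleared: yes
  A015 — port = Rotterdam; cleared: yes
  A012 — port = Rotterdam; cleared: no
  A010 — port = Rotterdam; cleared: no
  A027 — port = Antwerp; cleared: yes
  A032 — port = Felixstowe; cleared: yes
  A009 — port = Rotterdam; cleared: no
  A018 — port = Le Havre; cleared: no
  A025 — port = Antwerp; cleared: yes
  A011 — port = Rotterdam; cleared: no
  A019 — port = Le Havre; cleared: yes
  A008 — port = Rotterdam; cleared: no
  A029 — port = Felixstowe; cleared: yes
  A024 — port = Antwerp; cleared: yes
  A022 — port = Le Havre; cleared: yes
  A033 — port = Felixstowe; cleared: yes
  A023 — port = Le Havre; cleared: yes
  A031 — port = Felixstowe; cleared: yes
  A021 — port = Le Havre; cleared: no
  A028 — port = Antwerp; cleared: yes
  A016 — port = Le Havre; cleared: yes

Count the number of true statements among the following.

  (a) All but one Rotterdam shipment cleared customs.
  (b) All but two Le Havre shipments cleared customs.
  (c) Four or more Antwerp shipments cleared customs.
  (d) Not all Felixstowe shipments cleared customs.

2

(a) Rotterdam: |A| = 8, |A ∩ B| = 3; needs |A ∖ B| = 1 — false.
(b) Le Havre: |A| = 8, |A ∩ B| = 6; needs |A ∖ B| = 2 — true.
(c) Antwerp: |A| = 5, |A ∩ B| = 5; needs |A ∩ B| ≥ 4 — true.
(d) Felixstowe: |A| = 5, |A ∩ B| = 5; needs A ⊄ B (|A ∖ B| ≥ 1) — false.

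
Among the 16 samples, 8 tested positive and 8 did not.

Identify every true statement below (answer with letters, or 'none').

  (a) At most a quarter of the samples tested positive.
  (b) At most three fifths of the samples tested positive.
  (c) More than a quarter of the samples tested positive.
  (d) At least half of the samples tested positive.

(b), (c), (d)

|A| = 16, |A ∩ B| = 8, |A ∖ B| = 8.
(a) |A ∩ B| / |A| ≤ 1/4: fails.
(b) |A ∩ B| / |A| ≤ 3/5: holds.
(c) |A ∩ B| / |A| > 1/4: holds.
(d) |A ∩ B| ≥ |A ∖ B|: holds.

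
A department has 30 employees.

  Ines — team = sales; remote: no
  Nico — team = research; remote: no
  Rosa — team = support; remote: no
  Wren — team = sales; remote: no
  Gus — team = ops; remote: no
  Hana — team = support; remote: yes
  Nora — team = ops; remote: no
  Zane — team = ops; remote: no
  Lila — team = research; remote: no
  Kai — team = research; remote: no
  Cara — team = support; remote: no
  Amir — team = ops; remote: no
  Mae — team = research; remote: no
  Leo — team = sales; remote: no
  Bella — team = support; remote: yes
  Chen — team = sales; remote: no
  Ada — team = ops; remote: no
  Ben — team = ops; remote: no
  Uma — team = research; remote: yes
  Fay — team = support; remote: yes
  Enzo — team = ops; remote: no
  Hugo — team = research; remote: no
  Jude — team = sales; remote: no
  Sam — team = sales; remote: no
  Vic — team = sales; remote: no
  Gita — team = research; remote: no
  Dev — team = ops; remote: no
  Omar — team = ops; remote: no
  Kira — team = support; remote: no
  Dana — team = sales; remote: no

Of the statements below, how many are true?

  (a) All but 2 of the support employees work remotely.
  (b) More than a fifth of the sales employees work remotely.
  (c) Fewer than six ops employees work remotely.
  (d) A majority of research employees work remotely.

1

(a) support: |A| = 6, |A ∩ B| = 3; needs |A ∖ B| = 2 — false.
(b) sales: |A| = 8, |A ∩ B| = 0; needs |A ∩ B| / |A| > 1/5 — false.
(c) ops: |A| = 9, |A ∩ B| = 0; needs |A ∩ B| < 6 — true.
(d) research: |A| = 7, |A ∩ B| = 1; needs |A ∩ B| > |A ∖ B| — false.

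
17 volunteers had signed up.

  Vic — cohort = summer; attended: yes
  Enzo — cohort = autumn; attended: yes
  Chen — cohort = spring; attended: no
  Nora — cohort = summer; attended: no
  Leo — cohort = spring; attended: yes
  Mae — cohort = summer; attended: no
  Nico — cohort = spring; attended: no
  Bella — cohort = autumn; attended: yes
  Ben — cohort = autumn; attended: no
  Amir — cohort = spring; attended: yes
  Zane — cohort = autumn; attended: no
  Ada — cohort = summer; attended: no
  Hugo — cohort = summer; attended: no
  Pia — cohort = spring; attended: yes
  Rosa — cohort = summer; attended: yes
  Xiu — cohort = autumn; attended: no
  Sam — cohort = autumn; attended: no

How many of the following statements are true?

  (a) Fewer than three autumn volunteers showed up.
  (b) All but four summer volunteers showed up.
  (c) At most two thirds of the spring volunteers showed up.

(a) autumn: |A| = 6, |A ∩ B| = 2; needs |A ∩ B| < 3 — true.
(b) summer: |A| = 6, |A ∩ B| = 2; needs |A ∖ B| = 4 — true.
(c) spring: |A| = 5, |A ∩ B| = 3; needs |A ∩ B| / |A| ≤ 2/3 — true.

3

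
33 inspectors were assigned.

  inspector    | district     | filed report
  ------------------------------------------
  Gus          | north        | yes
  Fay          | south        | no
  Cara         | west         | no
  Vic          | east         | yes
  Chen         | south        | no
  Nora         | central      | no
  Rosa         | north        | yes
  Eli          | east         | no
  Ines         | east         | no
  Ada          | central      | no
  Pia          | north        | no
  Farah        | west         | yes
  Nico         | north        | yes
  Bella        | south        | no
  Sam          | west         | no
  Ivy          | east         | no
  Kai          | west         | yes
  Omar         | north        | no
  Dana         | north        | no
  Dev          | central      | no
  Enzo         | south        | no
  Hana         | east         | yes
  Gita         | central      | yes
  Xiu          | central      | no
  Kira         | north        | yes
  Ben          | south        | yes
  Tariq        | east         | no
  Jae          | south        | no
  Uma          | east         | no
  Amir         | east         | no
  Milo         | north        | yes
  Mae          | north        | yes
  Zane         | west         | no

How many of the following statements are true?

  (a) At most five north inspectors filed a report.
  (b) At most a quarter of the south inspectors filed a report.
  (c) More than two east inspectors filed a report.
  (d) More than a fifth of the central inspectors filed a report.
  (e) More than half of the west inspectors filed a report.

1

(a) north: |A| = 9, |A ∩ B| = 6; needs |A ∩ B| ≤ 5 — false.
(b) south: |A| = 6, |A ∩ B| = 1; needs |A ∩ B| / |A| ≤ 1/4 — true.
(c) east: |A| = 8, |A ∩ B| = 2; needs |A ∩ B| > 2 — false.
(d) central: |A| = 5, |A ∩ B| = 1; needs |A ∩ B| / |A| > 1/5 — false.
(e) west: |A| = 5, |A ∩ B| = 2; needs |A ∩ B| > |A ∖ B| — false.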